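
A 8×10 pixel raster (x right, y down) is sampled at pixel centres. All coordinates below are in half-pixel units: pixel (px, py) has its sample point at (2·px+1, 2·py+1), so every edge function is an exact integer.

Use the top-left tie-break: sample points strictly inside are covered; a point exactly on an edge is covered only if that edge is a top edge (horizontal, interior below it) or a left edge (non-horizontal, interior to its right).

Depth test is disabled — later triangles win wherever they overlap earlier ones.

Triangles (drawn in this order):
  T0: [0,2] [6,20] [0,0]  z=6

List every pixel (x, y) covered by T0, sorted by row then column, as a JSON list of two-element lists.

T0:
  2·area = 12  (B↔C swapped to make it positive)
  edge (0, 2)→(0, 0): d=(0,-2) top-left  bias=+0
  edge (0, 0)→(6, 20): d=(6,20) right/bottom  bias=-1
  edge (6, 20)→(0, 2): d=(-6,-18) top-left  bias=+0
    (0,2)@(1, 5): e=[2,10,0] → #  [on edge]
    (1,2)@(3, 5): e=[6,-30,36] → ·
    (0,3)@(1, 7): e=[2,22,-12] → ·
    (1,5)@(3, 11): e=[6,6,0] → #  [on edge]
    (2,5)@(5, 11): e=[10,-34,36] → ·
    (1,6)@(3, 13): e=[6,18,-12] → ·
    (2,8)@(5, 17): e=[10,2,0] → #  [on edge]
    (3,8)@(7, 17): e=[14,-38,36] → ·
    (2,9)@(5, 19): e=[10,14,-12] → ·
  covered (3 px):
    · · · · · · · ·
    · · · · · · · ·
    # · · · · · · ·
    · · · · · · · ·
    · · · · · · · ·
    · # · · · · · ·
    · · · · · · · ·
    · · · · · · · ·
    · · # · · · · ·
    · · · · · · · ·

Final: [[0,2],[1,5],[2,8]]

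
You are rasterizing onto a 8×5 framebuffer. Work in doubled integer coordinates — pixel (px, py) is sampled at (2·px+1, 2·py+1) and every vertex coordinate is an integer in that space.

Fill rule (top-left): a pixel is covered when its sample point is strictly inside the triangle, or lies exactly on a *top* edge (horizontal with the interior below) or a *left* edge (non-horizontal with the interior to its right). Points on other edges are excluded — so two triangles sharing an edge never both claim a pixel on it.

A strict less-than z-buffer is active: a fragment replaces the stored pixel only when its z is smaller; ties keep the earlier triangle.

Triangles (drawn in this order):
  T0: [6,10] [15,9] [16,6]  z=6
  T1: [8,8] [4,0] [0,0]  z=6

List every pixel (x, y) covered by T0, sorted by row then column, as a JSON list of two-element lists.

T0:
  2·area = 26  (B↔C swapped to make it positive)
  edge (6, 10)→(16, 6): d=(10,-4) top-left  bias=+0
  edge (16, 6)→(15, 9): d=(-1,3) right/bottom  bias=-1
  edge (15, 9)→(6, 10): d=(-9,1) right/bottom  bias=-1
    (7,3)@(15, 7): e=[6,2,18] → X
    (4,4)@(9, 9): e=[2,18,6] → X
    (5,4)@(11, 9): e=[10,12,4] → X
    (6,4)@(13, 9): e=[18,6,2] → X
    (7,4)@(15, 9): e=[26,0,0] → .  [on edge]
  covered (4 px):
    . . . . . . . .
    . . . . . . . .
    . . . . . . . .
    . . . . . . . X
    . . . . X X X .
T1:
  2·area = 32  (B↔C swapped to make it positive)
  edge (8, 8)→(0, 0): d=(-8,-8) top-left  bias=+0
  edge (0, 0)→(4, 0): d=(4,0) top-left  bias=+0
  edge (4, 0)→(8, 8): d=(4,8) right/bottom  bias=-1
    (0,0)@(1, 1): e=[0,4,28] → X  [on edge]
    (1,0)@(3, 1): e=[16,4,12] → X
    (2,0)@(5, 1): e=[32,4,-4] → .
    (0,1)@(1, 3): e=[-16,12,36] → .
    (1,1)@(3, 3): e=[0,12,20] → X  [on edge]
    (2,1)@(5, 3): e=[16,12,4] → X
    (3,1)@(7, 3): e=[32,12,-12] → .
    (1,2)@(3, 5): e=[-16,20,28] → .
    (2,2)@(5, 5): e=[0,20,12] → X  [on edge]
    (3,2)@(7, 5): e=[16,20,-4] → .
    (2,3)@(5, 7): e=[-16,28,20] → .
    (3,3)@(7, 7): e=[0,28,4] → X  [on edge]
    (4,4)@(9, 9): e=[0,36,-4] → .  [on edge]
  covered (6 px):
    X X . . . . . .
    . X X . . . . .
    . . X . . . . .
    . . . X . . . .
    . . . . . . . .

Final: [[7,3],[4,4],[5,4],[6,4]]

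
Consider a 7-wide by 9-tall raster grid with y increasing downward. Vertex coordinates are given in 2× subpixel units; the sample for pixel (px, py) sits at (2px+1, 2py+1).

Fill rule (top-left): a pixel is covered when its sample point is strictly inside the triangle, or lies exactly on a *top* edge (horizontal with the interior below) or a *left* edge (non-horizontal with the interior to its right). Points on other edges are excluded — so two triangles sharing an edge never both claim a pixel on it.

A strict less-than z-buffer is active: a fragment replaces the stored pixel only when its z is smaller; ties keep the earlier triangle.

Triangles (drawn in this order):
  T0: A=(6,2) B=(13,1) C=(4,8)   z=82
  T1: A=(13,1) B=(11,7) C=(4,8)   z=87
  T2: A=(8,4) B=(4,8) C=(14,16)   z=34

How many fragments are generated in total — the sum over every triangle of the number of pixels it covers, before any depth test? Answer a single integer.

T0:
  2·area = 40
  edge (6, 2)→(13, 1): d=(7,-1) top-left  bias=+0
  edge (13, 1)→(4, 8): d=(-9,7) right/bottom  bias=-1
  edge (4, 8)→(6, 2): d=(2,-6) top-left  bias=+0
    (6,0)@(13, 1): e=[0,0,40] → ·  [on edge]
    (3,1)@(7, 3): e=[8,24,8] → █
    (4,1)@(9, 3): e=[10,10,20] → █
    (5,1)@(11, 3): e=[12,-4,32] → ·
    (2,2)@(5, 5): e=[20,20,0] → █  [on edge]
    (4,2)@(9, 5): e=[24,-8,24] → ·
    (2,3)@(5, 7): e=[34,2,4] → █
    (3,3)@(7, 7): e=[36,-12,16] → ·
    (2,4)@(5, 9): e=[48,-16,8] → ·
    (1,5)@(3, 11): e=[60,-20,0] → ·  [on edge]
    (0,8)@(1, 17): e=[100,-60,0] → ·  [on edge]
  covered (5 px):
    · · · · · · ·
    · · · █ █ · ·
    · · █ █ · · ·
    · · █ · · · ·
    · · · · · · ·
    · · · · · · ·
    · · · · · · ·
    · · · · · · ·
    · · · · · · ·
T1:
  2·area = 40
  edge (13, 1)→(11, 7): d=(-2,6) right/bottom  bias=-1
  edge (11, 7)→(4, 8): d=(-7,1) right/bottom  bias=-1
  edge (4, 8)→(13, 1): d=(9,-7) top-left  bias=+0
    (6,0)@(13, 1): e=[0,40,0] → ·  [on edge]
    (5,1)@(11, 3): e=[8,28,4] → █
    (6,1)@(13, 3): e=[-4,26,18] → ·
    (4,2)@(9, 5): e=[16,16,8] → █
    (6,2)@(13, 5): e=[-8,12,36] → ·
    (3,3)@(7, 7): e=[24,4,12] → █
    (5,3)@(11, 7): e=[0,0,40] → ·  [on edge]
    (3,4)@(7, 9): e=[20,-10,30] → ·
    (4,4)@(9, 9): e=[8,-12,44] → ·
    (4,6)@(9, 13): e=[0,-40,80] → ·  [on edge]
  covered (5 px):
    · · · · · · ·
    · · · · · █ ·
    · · · · █ █ ·
    · · · █ █ · ·
    · · · · · · ·
    · · · · · · ·
    · · · · · · ·
    · · · · · · ·
    · · · · · · ·
T2:
  2·area = 72  (B↔C swapped to make it positive)
  edge (8, 4)→(14, 16): d=(6,12) right/bottom  bias=-1
  edge (14, 16)→(4, 8): d=(-10,-8) top-left  bias=+0
  edge (4, 8)→(8, 4): d=(4,-4) top-left  bias=+0
    (5,0)@(11, 1): e=[-54,126,0] → ·  [on edge]
    (4,1)@(9, 3): e=[-18,90,0] → ·  [on edge]
    (3,2)@(7, 5): e=[18,54,0] → █  [on edge]
    (4,2)@(9, 5): e=[-6,70,8] → ·
    (2,3)@(5, 7): e=[54,18,0] → █  [on edge]
    (4,3)@(9, 7): e=[6,50,16] → █
    (5,3)@(11, 7): e=[-18,66,24] → ·
    (1,4)@(3, 9): e=[90,-18,0] → ·  [on edge]
    (2,4)@(5, 9): e=[66,-2,8] → ·
    (3,4)@(7, 9): e=[42,14,16] → █
    (5,4)@(11, 9): e=[-6,46,32] → ·
    (0,5)@(1, 11): e=[126,-54,0] → ·  [on edge]
  covered (10 px):
    · · · · · · ·
    · · · · · · ·
    · · · █ · · ·
    · · █ █ █ · ·
    · · · █ █ · ·
    · · · · █ █ ·
    · · · · · █ ·
    · · · · · · █
    · · · · · · ·

Result: 20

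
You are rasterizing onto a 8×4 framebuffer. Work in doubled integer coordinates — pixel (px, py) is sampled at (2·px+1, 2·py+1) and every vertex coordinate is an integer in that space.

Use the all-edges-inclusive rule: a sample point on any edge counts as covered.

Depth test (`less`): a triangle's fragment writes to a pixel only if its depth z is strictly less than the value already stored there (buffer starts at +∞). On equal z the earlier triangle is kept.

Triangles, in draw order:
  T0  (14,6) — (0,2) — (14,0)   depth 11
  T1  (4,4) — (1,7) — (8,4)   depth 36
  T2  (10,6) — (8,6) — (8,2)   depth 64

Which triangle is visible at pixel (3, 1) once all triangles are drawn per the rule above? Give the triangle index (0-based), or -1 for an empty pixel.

T0:
  2·area = 84
  edge (14, 6)→(0, 2): d=(-14,-4) inclusive
  edge (0, 2)→(14, 0): d=(14,-2) inclusive
  edge (14, 0)→(14, 6): d=(0,6) inclusive
    (3,0)@(7, 1): e=[42,0,42] → #  [on edge]
    (4,0)@(9, 1): e=[50,4,30] → #
    (5,0)@(11, 1): e=[58,8,18] → #
    (6,0)@(13, 1): e=[66,12,6] → #
    (7,0)@(15, 1): e=[74,16,-6] → ·
    (2,1)@(5, 3): e=[6,24,54] → #
    (7,1)@(15, 3): e=[46,44,-6] → ·
    (2,2)@(5, 5): e=[-22,52,54] → ·
    (3,2)@(7, 5): e=[-14,56,42] → ·
    (4,2)@(9, 5): e=[-6,60,30] → ·
    (5,2)@(11, 5): e=[2,64,18] → #
    (7,2)@(15, 5): e=[18,72,-6] → ·
  covered (11 px):
    · · · # # # # ·
    · · # # # # # ·
    · · · · · # # ·
    · · · · · · · ·
T1:
  2·area = 12  (B↔C swapped to make it positive)
  edge (4, 4)→(8, 4): d=(4,0) inclusive
  edge (8, 4)→(1, 7): d=(-7,3) inclusive
  edge (1, 7)→(4, 4): d=(3,-3) inclusive
    (3,0)@(7, 1): e=[-12,24,0] → ·  [on edge]
    (7,0)@(15, 1): e=[-12,0,24] → ·  [on edge]
    (2,1)@(5, 3): e=[-4,16,0] → ·  [on edge]
    (1,2)@(3, 5): e=[4,8,0] → #  [on edge]
    (2,2)@(5, 5): e=[4,2,6] → #
    (3,2)@(7, 5): e=[4,-4,12] → ·
    (0,3)@(1, 7): e=[12,0,0] → #  [on edge]
    (1,3)@(3, 7): e=[12,-6,6] → ·
    (2,3)@(5, 7): e=[12,-12,12] → ·
  covered (3 px):
    · · · · · · · ·
    · · · · · · · ·
    · # # · · · · ·
    # · · · · · · ·
T2:
  2·area = 8
  edge (10, 6)→(8, 6): d=(-2,0) inclusive
  edge (8, 6)→(8, 2): d=(0,-4) inclusive
  edge (8, 2)→(10, 6): d=(2,4) inclusive
    (4,2)@(9, 5): e=[2,4,2] → #
    (5,2)@(11, 5): e=[2,12,-6] → ·
    (4,3)@(9, 7): e=[-2,4,6] → ·
  covered (1 px):
    · · · · · · · ·
    · · · · · · · ·
    · · · · # · · ·
    · · · · · · · ·

Z-buffer (winner per pixel, '.' = empty):
  . . . 0 0 0 0 .
  . . 0 0 0 0 0 .
  . 1 1 . 2 0 0 .
  1 . . . . . . .

Final: 0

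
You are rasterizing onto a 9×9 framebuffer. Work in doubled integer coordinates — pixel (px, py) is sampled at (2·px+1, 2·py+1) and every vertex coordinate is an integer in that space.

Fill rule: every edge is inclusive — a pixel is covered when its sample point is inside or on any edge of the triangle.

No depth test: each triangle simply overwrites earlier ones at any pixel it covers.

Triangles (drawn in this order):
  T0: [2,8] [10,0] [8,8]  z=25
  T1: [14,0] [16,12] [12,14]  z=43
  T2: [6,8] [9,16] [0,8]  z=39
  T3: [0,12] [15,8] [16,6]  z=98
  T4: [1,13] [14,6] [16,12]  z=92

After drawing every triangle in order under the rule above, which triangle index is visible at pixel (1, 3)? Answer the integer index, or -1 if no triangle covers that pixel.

T0:
  2·area = 48
  edge (2, 8)→(10, 0): d=(8,-8) inclusive
  edge (10, 0)→(8, 8): d=(-2,8) inclusive
  edge (8, 8)→(2, 8): d=(-6,0) inclusive
    (4,0)@(9, 1): e=[0,6,42] → X  [on edge]
    (5,0)@(11, 1): e=[16,-10,42] → .
    (3,1)@(7, 3): e=[0,18,30] → X  [on edge]
    (5,1)@(11, 3): e=[32,-14,30] → .
    (2,2)@(5, 5): e=[0,30,18] → X  [on edge]
    (4,2)@(9, 5): e=[32,-2,18] → .
    (1,3)@(3, 7): e=[0,42,6] → X  [on edge]
    (4,3)@(9, 7): e=[48,-6,6] → .
    (0,4)@(1, 9): e=[0,54,-6] → .  [on edge]
    (1,4)@(3, 9): e=[16,38,-6] → .
    (2,4)@(5, 9): e=[32,22,-6] → .
    (3,4)@(7, 9): e=[48,6,-6] → .
  covered (8 px):
    . . . . X . . . .
    . . . X X . . . .
    . . X X . . . . .
    . X X X . . . . .
    . . . . . . . . .
    . . . . . . . . .
    . . . . . . . . .
    . . . . . . . . .
    . . . . . . . . .
T1:
  2·area = 52
  edge (14, 0)→(16, 12): d=(2,12) inclusive
  edge (16, 12)→(12, 14): d=(-4,2) inclusive
  edge (12, 14)→(14, 0): d=(2,-14) inclusive
    (6,3)@(13, 7): e=[26,26,0] → X  [on edge]
    (7,3)@(15, 7): e=[2,22,28] → X
    (8,3)@(17, 7): e=[-22,18,56] → .
    (6,4)@(13, 9): e=[30,18,4] → X
    (8,4)@(17, 9): e=[-18,10,60] → .
    (6,5)@(13, 11): e=[34,10,8] → X
    (8,5)@(17, 11): e=[-14,2,64] → .
    (6,6)@(13, 13): e=[38,2,12] → X
    (7,6)@(15, 13): e=[14,-2,40] → .
    (6,7)@(13, 15): e=[42,-6,16] → .
  covered (7 px):
    . . . . . . . . .
    . . . . . . . . .
    . . . . . . . . .
    . . . . . . X X .
    . . . . . . X X .
    . . . . . . X X .
    . . . . . . X . .
    . . . . . . . . .
    . . . . . . . . .
T2:
  2·area = 48
  edge (6, 8)→(9, 16): d=(3,8) inclusive
  edge (9, 16)→(0, 8): d=(-9,-8) inclusive
  edge (0, 8)→(6, 8): d=(6,0) inclusive
    (1,4)@(3, 9): e=[27,15,6] → X
    (2,4)@(5, 9): e=[11,31,6] → X
    (3,4)@(7, 9): e=[-5,47,6] → .
    (1,5)@(3, 11): e=[33,-3,18] → .
    (2,5)@(5, 11): e=[17,13,18] → X
    (3,5)@(7, 11): e=[1,29,18] → X
    (4,5)@(9, 11): e=[-15,45,18] → .
    (2,6)@(5, 13): e=[23,-5,30] → .
    (3,6)@(7, 13): e=[7,11,30] → X
    (4,6)@(9, 13): e=[-9,27,30] → .
    (3,7)@(7, 15): e=[13,-7,42] → .
  covered (5 px):
    . . . . . . . . .
    . . . . . . . . .
    . . . . . . . . .
    . . . . . . . . .
    . X X . . . . . .
    . . X X . . . . .
    . . . X . . . . .
    . . . . . . . . .
    . . . . . . . . .
T3:
  2·area = 26  (B↔C swapped to make it positive)
  edge (0, 12)→(16, 6): d=(16,-6) inclusive
  edge (16, 6)→(15, 8): d=(-1,2) inclusive
  edge (15, 8)→(0, 12): d=(-15,4) inclusive
    (7,3)@(15, 7): e=[10,1,15] → X
    (8,3)@(17, 7): e=[22,-3,7] → .
    (4,4)@(9, 9): e=[6,11,9] → X
    (5,4)@(11, 9): e=[18,7,1] → X
    (6,4)@(13, 9): e=[30,3,-7] → .
    (7,4)@(15, 9): e=[42,-1,-15] → .
    (1,5)@(3, 11): e=[2,21,3] → X
    (2,5)@(5, 11): e=[14,17,-5] → .
    (4,5)@(9, 11): e=[38,9,-21] → .
    (5,5)@(11, 11): e=[50,5,-29] → .
    (1,6)@(3, 13): e=[34,19,-27] → .
  covered (4 px):
    . . . . . . . . .
    . . . . . . . . .
    . . . . . . . . .
    . . . . . . . X .
    . . . . X X . . .
    . X . . . . . . .
    . . . . . . . . .
    . . . . . . . . .
    . . . . . . . . .
T4:
  2·area = 92
  edge (1, 13)→(14, 6): d=(13,-7) inclusive
  edge (14, 6)→(16, 12): d=(2,6) inclusive
  edge (16, 12)→(1, 13): d=(-15,1) inclusive
    (6,1)@(13, 3): e=[-46,0,138] → .  [on edge]
    (6,3)@(13, 7): e=[6,8,78] → X
    (7,3)@(15, 7): e=[20,-4,76] → .
    (4,4)@(9, 9): e=[4,36,52] → X
    (5,4)@(11, 9): e=[18,24,50] → X
    (7,4)@(15, 9): e=[46,0,46] → X  [on edge]
    (8,4)@(17, 9): e=[60,-12,44] → .
    (2,5)@(5, 11): e=[2,64,26] → X
    (3,5)@(7, 11): e=[16,52,24] → X
    (8,5)@(17, 11): e=[86,-8,14] → .
    (0,6)@(1, 13): e=[0,92,0] → X  [on edge]
    (1,6)@(3, 13): e=[14,80,-2] → .
    (8,7)@(17, 15): e=[138,0,-46] → .  [on edge]
  covered (12 px):
    . . . . . . . . .
    . . . . . . . . .
    . . . . . . . . .
    . . . . . . X . .
    . . . . X X X X .
    . . X X X X X X .
    X . . . . . . . .
    . . . . . . . . .
    . . . . . . . . .

Z-buffer (winner per pixel, '.' = empty):
  . . . . 0 . . . .
  . . . 0 0 . . . .
  . . 0 0 . . . . .
  . 0 0 0 . . 4 3 .
  . 2 2 . 4 4 4 4 .
  . 3 4 4 4 4 4 4 .
  4 . . 2 . . 1 . .
  . . . . . . . . .
  . . . . . . . . .

Result: 0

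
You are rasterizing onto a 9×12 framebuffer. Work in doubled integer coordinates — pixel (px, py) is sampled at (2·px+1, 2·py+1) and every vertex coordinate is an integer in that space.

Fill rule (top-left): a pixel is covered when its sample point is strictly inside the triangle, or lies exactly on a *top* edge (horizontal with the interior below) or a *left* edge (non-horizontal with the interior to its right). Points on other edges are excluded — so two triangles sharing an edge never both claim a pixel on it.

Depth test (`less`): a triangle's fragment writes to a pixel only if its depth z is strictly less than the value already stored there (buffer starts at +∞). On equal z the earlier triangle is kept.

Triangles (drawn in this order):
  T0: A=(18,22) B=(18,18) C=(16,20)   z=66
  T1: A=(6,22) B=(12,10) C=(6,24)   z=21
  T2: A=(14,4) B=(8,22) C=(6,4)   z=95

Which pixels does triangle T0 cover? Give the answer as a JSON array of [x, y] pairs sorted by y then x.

T0:
  2·area = 8  (B↔C swapped to make it positive)
  edge (18, 22)→(16, 20): d=(-2,-2) top-left  bias=+0
  edge (16, 20)→(18, 18): d=(2,-2) top-left  bias=+0
  edge (18, 18)→(18, 22): d=(0,4) right/bottom  bias=-1
    (0,2)@(1, 5): e=[0,-60,68] → ·  [on edge]
    (1,3)@(3, 7): e=[0,-52,60] → ·  [on edge]
    (2,4)@(5, 9): e=[0,-44,52] → ·  [on edge]
    (3,5)@(7, 11): e=[0,-36,44] → ·  [on edge]
    (4,6)@(9, 13): e=[0,-28,36] → ·  [on edge]
    (5,7)@(11, 15): e=[0,-20,28] → ·  [on edge]
    (6,8)@(13, 17): e=[0,-12,20] → ·  [on edge]
    (7,9)@(15, 19): e=[0,-4,12] → ·  [on edge]
    (8,9)@(17, 19): e=[4,0,4] → #  [on edge]
    (7,10)@(15, 21): e=[-4,0,12] → ·  [on edge]
    (8,10)@(17, 21): e=[0,4,4] → #  [on edge]
    (6,11)@(13, 23): e=[-12,0,20] → ·  [on edge]
  covered (2 px):
    · · · · · · · · ·
    · · · · · · · · ·
    · · · · · · · · ·
    · · · · · · · · ·
    · · · · · · · · ·
    · · · · · · · · ·
    · · · · · · · · ·
    · · · · · · · · ·
    · · · · · · · · ·
    · · · · · · · · #
    · · · · · · · · #
    · · · · · · · · ·
T1:
  2·area = 12
  edge (6, 22)→(12, 10): d=(6,-12) top-left  bias=+0
  edge (12, 10)→(6, 24): d=(-6,14) right/bottom  bias=-1
  edge (6, 24)→(6, 22): d=(0,-2) top-left  bias=+0
    (7,1)@(15, 3): e=[-6,0,18] → ·  [on edge]
    (4,8)@(9, 17): e=[6,0,6] → ·  [on edge]
    (3,10)@(7, 21): e=[6,4,2] → #
    (4,10)@(9, 21): e=[30,-24,6] → ·
    (3,11)@(7, 23): e=[18,-8,2] → ·
  covered (1 px):
    · · · · · · · · ·
    · · · · · · · · ·
    · · · · · · · · ·
    · · · · · · · · ·
    · · · · · · · · ·
    · · · · · · · · ·
    · · · · · · · · ·
    · · · · · · · · ·
    · · · · · · · · ·
    · · · · · · · · ·
    · · · # · · · · ·
    · · · · · · · · ·
T2:
  2·area = 144
  edge (14, 4)→(8, 22): d=(-6,18) right/bottom  bias=-1
  edge (8, 22)→(6, 4): d=(-2,-18) top-left  bias=+0
  edge (6, 4)→(14, 4): d=(8,0) top-left  bias=+0
    (7,0)@(15, 1): e=[0,168,-24] → ·  [on edge]
    (3,2)@(7, 5): e=[120,16,8] → #
    (4,2)@(9, 5): e=[84,52,8] → #
    (5,2)@(11, 5): e=[48,88,8] → #
    (6,2)@(13, 5): e=[12,124,8] → #
    (7,2)@(15, 5): e=[-24,160,8] → ·
    (3,3)@(7, 7): e=[108,12,24] → #
    (6,3)@(13, 7): e=[0,120,24] → ·  [on edge]
    (3,4)@(7, 9): e=[96,8,40] → #
    (6,4)@(13, 9): e=[-12,116,40] → ·
    (3,5)@(7, 11): e=[84,4,56] → #
    (6,5)@(13, 11): e=[-24,112,56] → ·
    (3,6)@(7, 13): e=[72,0,72] → #  [on edge]
    (5,6)@(11, 13): e=[0,72,72] → ·  [on edge]
    (4,9)@(9, 19): e=[0,24,120] → ·  [on edge]
  covered (17 px):
    · · · · · · · · ·
    · · · · · · · · ·
    · · · # # # # · ·
    · · · # # # · · ·
    · · · # # # · · ·
    · · · # # # · · ·
    · · · # # · · · ·
    · · · · # · · · ·
    · · · · # · · · ·
    · · · · · · · · ·
    · · · · · · · · ·
    · · · · · · · · ·

Result: [[8,9],[8,10]]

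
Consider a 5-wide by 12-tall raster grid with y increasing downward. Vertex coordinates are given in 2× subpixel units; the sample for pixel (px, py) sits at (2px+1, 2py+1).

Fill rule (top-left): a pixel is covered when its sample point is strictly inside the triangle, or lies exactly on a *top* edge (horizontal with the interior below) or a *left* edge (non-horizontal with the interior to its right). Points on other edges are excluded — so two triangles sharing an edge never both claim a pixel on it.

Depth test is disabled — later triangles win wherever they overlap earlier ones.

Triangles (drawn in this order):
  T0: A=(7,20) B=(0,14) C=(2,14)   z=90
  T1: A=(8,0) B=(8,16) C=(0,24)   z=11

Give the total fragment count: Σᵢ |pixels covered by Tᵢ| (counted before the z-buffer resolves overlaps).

T0:
  2·area = 12
  edge (7, 20)→(0, 14): d=(-7,-6) top-left  bias=+0
  edge (0, 14)→(2, 14): d=(2,0) top-left  bias=+0
  edge (2, 14)→(7, 20): d=(5,6) right/bottom  bias=-1
  covered (0 px):
    · · · · ·
    · · · · ·
    · · · · ·
    · · · · ·
    · · · · ·
    · · · · ·
    · · · · ·
    · · · · ·
    · · · · ·
    · · · · ·
    · · · · ·
    · · · · ·
T1:
  2·area = 128
  edge (8, 0)→(8, 16): d=(0,16) right/bottom  bias=-1
  edge (8, 16)→(0, 24): d=(-8,8) right/bottom  bias=-1
  edge (0, 24)→(8, 0): d=(8,-24) top-left  bias=+0
    (3,1)@(7, 3): e=[16,112,0] → #  [on edge]
    (4,1)@(9, 3): e=[-16,96,48] → ·
    (3,2)@(7, 5): e=[16,96,16] → #
    (4,2)@(9, 5): e=[-16,80,64] → ·
    (3,3)@(7, 7): e=[16,80,32] → #
    (4,3)@(9, 7): e=[-16,64,80] → ·
    (2,4)@(5, 9): e=[48,80,0] → #  [on edge]
    (4,4)@(9, 9): e=[-16,48,96] → ·
    (2,5)@(5, 11): e=[48,64,16] → #
    (4,5)@(9, 11): e=[-16,32,112] → ·
    (2,6)@(5, 13): e=[48,48,32] → #
    (4,6)@(9, 13): e=[-16,16,128] → ·
    (1,7)@(3, 15): e=[80,48,0] → #  [on edge]
    (4,7)@(9, 15): e=[-16,0,144] → ·  [on edge]
    (3,8)@(7, 17): e=[16,0,112] → ·  [on edge]
    (2,9)@(5, 19): e=[48,0,80] → ·  [on edge]
    (0,10)@(1, 21): e=[112,16,0] → #  [on edge]
    (1,10)@(3, 21): e=[80,0,48] → ·  [on edge]
    (0,11)@(1, 23): e=[112,0,16] → ·  [on edge]
  covered (16 px):
    · · · · ·
    · · · # ·
    · · · # ·
    · · · # ·
    · · # # ·
    · · # # ·
    · · # # ·
    · # # # ·
    · # # · ·
    · # · · ·
    # · · · ·
    · · · · ·

Final: 16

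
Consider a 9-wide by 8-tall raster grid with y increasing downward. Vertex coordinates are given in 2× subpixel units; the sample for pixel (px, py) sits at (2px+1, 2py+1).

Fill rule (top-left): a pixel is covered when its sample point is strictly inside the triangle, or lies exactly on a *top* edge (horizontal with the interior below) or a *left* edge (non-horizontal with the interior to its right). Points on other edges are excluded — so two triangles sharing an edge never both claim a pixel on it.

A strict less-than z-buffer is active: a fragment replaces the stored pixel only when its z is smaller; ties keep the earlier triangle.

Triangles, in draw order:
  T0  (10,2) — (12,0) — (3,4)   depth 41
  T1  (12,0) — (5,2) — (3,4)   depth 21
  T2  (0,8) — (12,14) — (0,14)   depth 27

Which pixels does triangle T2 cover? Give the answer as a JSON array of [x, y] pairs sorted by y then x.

T0:
  2·area = 10  (B↔C swapped to make it positive)
  edge (10, 2)→(3, 4): d=(-7,2) right/bottom  bias=-1
  edge (3, 4)→(12, 0): d=(9,-4) top-left  bias=+0
  edge (12, 0)→(10, 2): d=(-2,2) right/bottom  bias=-1
    (5,0)@(11, 1): e=[5,5,0] → ·  [on edge]
    (4,1)@(9, 3): e=[-5,15,0] → ·  [on edge]
    (3,2)@(7, 5): e=[-15,25,0] → ·  [on edge]
    (2,3)@(5, 7): e=[-25,35,0] → ·  [on edge]
    (1,4)@(3, 9): e=[-35,45,0] → ·  [on edge]
    (0,5)@(1, 11): e=[-45,55,0] → ·  [on edge]
  covered (0 px):
    · · · · · · · · ·
    · · · · · · · · ·
    · · · · · · · · ·
    · · · · · · · · ·
    · · · · · · · · ·
    · · · · · · · · ·
    · · · · · · · · ·
    · · · · · · · · ·
T1:
  2·area = 10  (B↔C swapped to make it positive)
  edge (12, 0)→(3, 4): d=(-9,4) right/bottom  bias=-1
  edge (3, 4)→(5, 2): d=(2,-2) top-left  bias=+0
  edge (5, 2)→(12, 0): d=(7,-2) top-left  bias=+0
    (4,0)@(9, 1): e=[3,6,1] → █
    (5,0)@(11, 1): e=[-5,10,5] → ·
    (2,1)@(5, 3): e=[1,2,7] → █
    (3,1)@(7, 3): e=[-7,6,11] → ·
    (4,1)@(9, 3): e=[-15,10,15] → ·
    (2,2)@(5, 5): e=[-17,6,21] → ·
  covered (2 px):
    · · · · █ · · · ·
    · · █ · · · · · ·
    · · · · · · · · ·
    · · · · · · · · ·
    · · · · · · · · ·
    · · · · · · · · ·
    · · · · · · · · ·
    · · · · · · · · ·
T2:
  2·area = 72
  edge (0, 8)→(12, 14): d=(12,6) right/bottom  bias=-1
  edge (12, 14)→(0, 14): d=(-12,0) right/bottom  bias=-1
  edge (0, 14)→(0, 8): d=(0,-6) top-left  bias=+0
    (0,4)@(1, 9): e=[6,60,6] → █
    (1,4)@(3, 9): e=[-6,60,18] → ·
    (0,5)@(1, 11): e=[30,36,6] → █
    (1,5)@(3, 11): e=[18,36,18] → █
    (2,5)@(5, 11): e=[6,36,30] → █
    (3,5)@(7, 11): e=[-6,36,42] → ·
    (0,6)@(1, 13): e=[54,12,6] → █
    (3,6)@(7, 13): e=[18,12,42] → █
    (4,6)@(9, 13): e=[6,12,54] → █
    (5,6)@(11, 13): e=[-6,12,66] → ·
    (0,7)@(1, 15): e=[78,-12,6] → ·
    (1,7)@(3, 15): e=[66,-12,18] → ·
  covered (9 px):
    · · · · · · · · ·
    · · · · · · · · ·
    · · · · · · · · ·
    · · · · · · · · ·
    █ · · · · · · · ·
    █ █ █ · · · · · ·
    █ █ █ █ █ · · · ·
    · · · · · · · · ·

Result: [[0,4],[0,5],[1,5],[2,5],[0,6],[1,6],[2,6],[3,6],[4,6]]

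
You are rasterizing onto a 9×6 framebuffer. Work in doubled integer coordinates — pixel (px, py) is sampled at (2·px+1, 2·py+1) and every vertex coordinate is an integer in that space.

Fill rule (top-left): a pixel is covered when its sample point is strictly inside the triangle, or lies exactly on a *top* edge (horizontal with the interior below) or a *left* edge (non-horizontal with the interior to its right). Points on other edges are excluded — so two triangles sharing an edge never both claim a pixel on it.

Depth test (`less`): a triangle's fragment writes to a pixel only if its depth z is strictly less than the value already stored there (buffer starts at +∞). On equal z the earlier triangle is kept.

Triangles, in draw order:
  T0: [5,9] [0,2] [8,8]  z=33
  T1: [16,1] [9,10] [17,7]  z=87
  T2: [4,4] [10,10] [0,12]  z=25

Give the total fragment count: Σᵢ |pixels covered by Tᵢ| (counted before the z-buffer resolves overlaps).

T0:
  2·area = 26
  edge (5, 9)→(0, 2): d=(-5,-7) top-left  bias=+0
  edge (0, 2)→(8, 8): d=(8,6) right/bottom  bias=-1
  edge (8, 8)→(5, 9): d=(-3,1) right/bottom  bias=-1
    (0,1)@(1, 3): e=[2,2,22] → #
    (1,1)@(3, 3): e=[16,-10,20] → ·
    (0,2)@(1, 5): e=[-8,18,16] → ·
    (1,2)@(3, 5): e=[6,6,14] → #
    (2,2)@(5, 5): e=[20,-6,12] → ·
    (8,2)@(17, 5): e=[104,-78,0] → ·  [on edge]
    (1,3)@(3, 7): e=[-4,22,8] → ·
    (2,3)@(5, 7): e=[10,10,6] → #
    (3,3)@(7, 7): e=[24,-2,4] → ·
    (5,3)@(11, 7): e=[52,-26,0] → ·  [on edge]
    (2,4)@(5, 9): e=[0,26,0] → ·  [on edge]
  covered (3 px):
    · · · · · · · · ·
    # · · · · · · · ·
    · # · · · · · · ·
    · · # · · · · · ·
    · · · · · · · · ·
    · · · · · · · · ·
T1:
  2·area = 51  (B↔C swapped to make it positive)
  edge (16, 1)→(17, 7): d=(1,6) right/bottom  bias=-1
  edge (17, 7)→(9, 10): d=(-8,3) right/bottom  bias=-1
  edge (9, 10)→(16, 1): d=(7,-9) top-left  bias=+0
    (7,1)@(15, 3): e=[8,38,5] → #
    (8,1)@(17, 3): e=[-4,32,23] → ·
    (6,2)@(13, 5): e=[22,28,1] → #
    (8,2)@(17, 5): e=[-2,16,37] → ·
    (6,3)@(13, 7): e=[24,12,15] → #
    (8,3)@(17, 7): e=[0,0,51] → ·  [on edge]
    (5,4)@(11, 9): e=[38,2,11] → #
    (6,4)@(13, 9): e=[26,-4,29] → ·
    (7,4)@(15, 9): e=[14,-10,47] → ·
    (5,5)@(11, 11): e=[40,-14,25] → ·
  covered (6 px):
    · · · · · · · · ·
    · · · · · · · # ·
    · · · · · · # # ·
    · · · · · · # # ·
    · · · · · # · · ·
    · · · · · · · · ·
T2:
  2·area = 72
  edge (4, 4)→(10, 10): d=(6,6) right/bottom  bias=-1
  edge (10, 10)→(0, 12): d=(-10,2) right/bottom  bias=-1
  edge (0, 12)→(4, 4): d=(4,-8) top-left  bias=+0
    (0,0)@(1, 1): e=[0,108,-36] → ·  [on edge]
    (1,1)@(3, 3): e=[0,84,-12] → ·  [on edge]
    (2,2)@(5, 5): e=[0,60,12] → ·  [on edge]
    (1,3)@(3, 7): e=[24,44,4] → #
    (2,3)@(5, 7): e=[12,40,20] → #
    (3,3)@(7, 7): e=[0,36,36] → ·  [on edge]
    (1,4)@(3, 9): e=[36,24,12] → #
    (3,4)@(7, 9): e=[12,16,44] → #
    (4,4)@(9, 9): e=[0,12,60] → ·  [on edge]
    (7,4)@(15, 9): e=[-36,0,108] → ·  [on edge]
    (0,5)@(1, 11): e=[60,8,4] → #
    (2,5)@(5, 11): e=[36,0,36] → ·  [on edge]
    (5,5)@(11, 11): e=[0,-12,84] → ·  [on edge]
  covered (7 px):
    · · · · · · · · ·
    · · · · · · · · ·
    · · · · · · · · ·
    · # # · · · · · ·
    · # # # · · · · ·
    # # · · · · · · ·

Answer: 16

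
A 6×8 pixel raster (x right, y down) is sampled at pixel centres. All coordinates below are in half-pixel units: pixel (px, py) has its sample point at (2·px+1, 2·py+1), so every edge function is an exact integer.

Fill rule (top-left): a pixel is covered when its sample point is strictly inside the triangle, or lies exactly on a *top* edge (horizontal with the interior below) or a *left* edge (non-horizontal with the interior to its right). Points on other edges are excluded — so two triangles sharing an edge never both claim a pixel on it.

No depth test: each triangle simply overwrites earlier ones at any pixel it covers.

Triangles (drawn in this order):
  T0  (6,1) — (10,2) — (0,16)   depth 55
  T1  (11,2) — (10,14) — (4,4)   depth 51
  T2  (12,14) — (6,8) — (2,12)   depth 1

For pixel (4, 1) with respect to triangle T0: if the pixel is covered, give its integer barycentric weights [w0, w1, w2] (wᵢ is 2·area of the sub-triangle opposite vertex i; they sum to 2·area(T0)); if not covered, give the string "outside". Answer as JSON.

T0:
  2·area = 66
  edge (6, 1)→(10, 2): d=(4,1) right/bottom  bias=-1
  edge (10, 2)→(0, 16): d=(-10,14) right/bottom  bias=-1
  edge (0, 16)→(6, 1): d=(6,-15) top-left  bias=+0
    (3,1)@(7, 3): e=[7,32,27] → X
    (4,1)@(9, 3): e=[5,4,57] → X
    (5,1)@(11, 3): e=[3,-24,87] → .
    (2,2)@(5, 5): e=[17,40,9] → X
    (4,2)@(9, 5): e=[13,-16,69] → .
    (2,3)@(5, 7): e=[25,20,21] → X
    (3,3)@(7, 7): e=[23,-8,51] → .
    (1,4)@(3, 9): e=[35,28,3] → X
    (2,4)@(5, 9): e=[33,0,33] → .  [on edge]
    (1,5)@(3, 11): e=[43,8,15] → X
    (2,5)@(5, 11): e=[41,-20,45] → .
    (1,6)@(3, 13): e=[51,-12,27] → .
  covered (7 px):
    . . . . . .
    . . . X X .
    . . X X . .
    . . X . . .
    . X . . . .
    . X . . . .
    . . . . . .
    . . . . . .
T1:
  2·area = 82
  edge (11, 2)→(10, 14): d=(-1,12) right/bottom  bias=-1
  edge (10, 14)→(4, 4): d=(-6,-10) top-left  bias=+0
  edge (4, 4)→(11, 2): d=(7,-2) top-left  bias=+0
    (4,1)@(9, 3): e=[23,56,3] → X
    (5,1)@(11, 3): e=[-1,76,7] → .
    (2,2)@(5, 5): e=[69,4,9] → X
    (3,2)@(7, 5): e=[45,24,13] → X
    (5,2)@(11, 5): e=[-3,64,21] → .
    (2,3)@(5, 7): e=[67,-8,23] → .
    (3,3)@(7, 7): e=[43,12,27] → X
    (5,3)@(11, 7): e=[-5,52,35] → .
    (3,4)@(7, 9): e=[41,0,41] → X  [on edge]
    (5,4)@(11, 9): e=[-7,40,49] → .
    (3,5)@(7, 11): e=[39,-12,55] → .
    (4,5)@(9, 11): e=[15,8,59] → X
  covered (9 px):
    . . . . . .
    . . . . X .
    . . X X X .
    . . . X X .
    . . . X X .
    . . . . X .
    . . . . . .
    . . . . . .
T2:
  2·area = 48  (B↔C swapped to make it positive)
  edge (12, 14)→(2, 12): d=(-10,-2) top-left  bias=+0
  edge (2, 12)→(6, 8): d=(4,-4) top-left  bias=+0
  edge (6, 8)→(12, 14): d=(6,6) right/bottom  bias=-1
    (0,1)@(1, 3): e=[88,-40,0] → .  [on edge]
    (5,1)@(11, 3): e=[108,0,-60] → .  [on edge]
    (1,2)@(3, 5): e=[72,-24,0] → .  [on edge]
    (4,2)@(9, 5): e=[84,0,-36] → .  [on edge]
    (2,3)@(5, 7): e=[56,-8,0] → .  [on edge]
    (3,3)@(7, 7): e=[60,0,-12] → .  [on edge]
    (2,4)@(5, 9): e=[36,0,12] → X  [on edge]
    (3,4)@(7, 9): e=[40,8,0] → .  [on edge]
    (1,5)@(3, 11): e=[12,0,36] → X  [on edge]
    (3,5)@(7, 11): e=[20,16,12] → X
    (4,5)@(9, 11): e=[24,24,0] → .  [on edge]
    (0,6)@(1, 13): e=[-12,0,60] → .  [on edge]
    (3,6)@(7, 13): e=[0,24,24] → X  [on edge]
    (5,6)@(11, 13): e=[8,40,0] → .  [on edge]
  covered (6 px):
    . . . . . .
    . . . . . .
    . . . . . .
    . . . . . .
    . . X . . .
    . X X X . .
    . . . X X .
    . . . . . .

Answer: [4,57,5]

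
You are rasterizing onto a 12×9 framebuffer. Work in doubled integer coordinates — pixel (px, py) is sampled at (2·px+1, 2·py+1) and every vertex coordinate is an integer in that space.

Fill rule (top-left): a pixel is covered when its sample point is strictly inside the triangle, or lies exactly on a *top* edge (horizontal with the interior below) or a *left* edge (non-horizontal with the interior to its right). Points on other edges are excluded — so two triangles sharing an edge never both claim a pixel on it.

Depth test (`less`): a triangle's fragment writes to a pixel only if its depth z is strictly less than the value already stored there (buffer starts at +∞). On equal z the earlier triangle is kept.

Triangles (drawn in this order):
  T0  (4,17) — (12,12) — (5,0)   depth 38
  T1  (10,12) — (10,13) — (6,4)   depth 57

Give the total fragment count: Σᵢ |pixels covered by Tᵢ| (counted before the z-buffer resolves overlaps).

T0:
  2·area = 131  (B↔C swapped to make it positive)
  edge (4, 17)→(5, 0): d=(1,-17) top-left  bias=+0
  edge (5, 0)→(12, 12): d=(7,12) right/bottom  bias=-1
  edge (12, 12)→(4, 17): d=(-8,5) right/bottom  bias=-1
    (2,0)@(5, 1): e=[1,7,123] → #
    (3,0)@(7, 1): e=[35,-17,113] → ·
    (2,1)@(5, 3): e=[3,21,107] → #
    (3,1)@(7, 3): e=[37,-3,97] → ·
    (2,2)@(5, 5): e=[5,35,91] → #
    (3,2)@(7, 5): e=[39,11,81] → #
    (4,2)@(9, 5): e=[73,-13,71] → ·
    (2,3)@(5, 7): e=[7,49,75] → #
    (4,3)@(9, 7): e=[75,1,55] → #
    (5,3)@(11, 7): e=[109,-23,45] → ·
    (2,4)@(5, 9): e=[9,63,59] → #
    (5,4)@(11, 9): e=[111,-9,29] → ·
  covered (19 px):
    · · # · · · · · · · · ·
    · · # · · · · · · · · ·
    · · # # · · · · · · · ·
    · · # # # · · · · · · ·
    · · # # # · · · · · · ·
    · · # # # # · · · · · ·
    · · # # # · · · · · · ·
    · · # # · · · · · · · ·
    · · · · · · · · · · · ·
T1:
  2·area = 4
  edge (10, 12)→(10, 13): d=(0,1) right/bottom  bias=-1
  edge (10, 13)→(6, 4): d=(-4,-9) top-left  bias=+0
  edge (6, 4)→(10, 12): d=(4,8) right/bottom  bias=-1
  covered (0 px):
    · · · · · · · · · · · ·
    · · · · · · · · · · · ·
    · · · · · · · · · · · ·
    · · · · · · · · · · · ·
    · · · · · · · · · · · ·
    · · · · · · · · · · · ·
    · · · · · · · · · · · ·
    · · · · · · · · · · · ·
    · · · · · · · · · · · ·

Answer: 19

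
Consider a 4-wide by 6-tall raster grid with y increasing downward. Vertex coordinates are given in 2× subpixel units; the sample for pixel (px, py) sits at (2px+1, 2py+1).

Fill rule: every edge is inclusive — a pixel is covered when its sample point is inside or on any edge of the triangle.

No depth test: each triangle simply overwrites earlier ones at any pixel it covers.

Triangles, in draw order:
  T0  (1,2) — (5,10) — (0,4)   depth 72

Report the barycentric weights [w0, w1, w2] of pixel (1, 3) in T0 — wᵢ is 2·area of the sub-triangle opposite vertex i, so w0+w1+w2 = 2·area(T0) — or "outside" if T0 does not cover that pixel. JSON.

T0:
  2·area = 16
  edge (1, 2)→(5, 10): d=(4,8) inclusive
  edge (5, 10)→(0, 4): d=(-5,-6) inclusive
  edge (0, 4)→(1, 2): d=(1,-2) inclusive
    (0,1)@(1, 3): e=[4,11,1] → X
    (1,1)@(3, 3): e=[-12,23,5] → .
    (0,2)@(1, 5): e=[12,1,3] → X
    (1,2)@(3, 5): e=[-4,13,7] → .
    (0,3)@(1, 7): e=[20,-9,5] → .
    (1,3)@(3, 7): e=[4,3,9] → X
    (2,3)@(5, 7): e=[-12,15,13] → .
    (1,4)@(3, 9): e=[12,-7,11] → .
  covered (3 px):
    . . . .
    X . . .
    X . . .
    . X . .
    . . . .
    . . . .

Answer: [3,9,4]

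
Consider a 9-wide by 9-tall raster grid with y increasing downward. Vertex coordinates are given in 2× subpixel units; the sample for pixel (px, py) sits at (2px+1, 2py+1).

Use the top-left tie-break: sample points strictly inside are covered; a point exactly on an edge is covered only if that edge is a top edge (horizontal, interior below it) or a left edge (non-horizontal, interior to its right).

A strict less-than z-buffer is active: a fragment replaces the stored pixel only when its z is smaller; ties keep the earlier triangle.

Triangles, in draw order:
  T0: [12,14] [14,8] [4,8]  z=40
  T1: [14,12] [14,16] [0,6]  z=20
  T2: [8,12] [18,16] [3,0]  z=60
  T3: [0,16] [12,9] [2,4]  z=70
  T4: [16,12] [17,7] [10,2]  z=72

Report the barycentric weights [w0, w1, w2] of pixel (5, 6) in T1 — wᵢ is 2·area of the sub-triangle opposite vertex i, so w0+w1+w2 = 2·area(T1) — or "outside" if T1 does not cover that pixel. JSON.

T0:
  2·area = 60  (B↔C swapped to make it positive)
  edge (12, 14)→(4, 8): d=(-8,-6) top-left  bias=+0
  edge (4, 8)→(14, 8): d=(10,0) top-left  bias=+0
  edge (14, 8)→(12, 14): d=(-2,6) right/bottom  bias=-1
    (7,2)@(15, 5): e=[90,-30,0] → ·  [on edge]
    (3,4)@(7, 9): e=[10,10,40] → █
    (4,4)@(9, 9): e=[22,10,28] → █
    (5,4)@(11, 9): e=[34,10,16] → █
    (6,4)@(13, 9): e=[46,10,4] → █
    (7,4)@(15, 9): e=[58,10,-8] → ·
    (3,5)@(7, 11): e=[-6,30,36] → ·
    (4,5)@(9, 11): e=[6,30,24] → █
    (6,5)@(13, 11): e=[30,30,0] → ·  [on edge]
    (4,6)@(9, 13): e=[-10,50,20] → ·
    (5,6)@(11, 13): e=[2,50,8] → █
    (6,6)@(13, 13): e=[14,50,-4] → ·
    (5,8)@(11, 17): e=[-30,90,0] → ·  [on edge]
  covered (7 px):
    · · · · · · · · ·
    · · · · · · · · ·
    · · · · · · · · ·
    · · · · · · · · ·
    · · · █ █ █ █ · ·
    · · · · █ █ · · ·
    · · · · · █ · · ·
    · · · · · · · · ·
    · · · · · · · · ·
T1:
  2·area = 56
  edge (14, 12)→(14, 16): d=(0,4) right/bottom  bias=-1
  edge (14, 16)→(0, 6): d=(-14,-10) top-left  bias=+0
  edge (0, 6)→(14, 12): d=(14,6) right/bottom  bias=-1
    (2,4)@(5, 9): e=[36,8,12] → █
    (3,4)@(7, 9): e=[28,28,0] → ·  [on edge]
    (2,5)@(5, 11): e=[36,-20,40] → ·
    (3,5)@(7, 11): e=[28,0,28] → █  [on edge]
    (4,5)@(9, 11): e=[20,20,16] → █
    (5,5)@(11, 11): e=[12,40,4] → █
    (6,5)@(13, 11): e=[4,60,-8] → ·
    (3,6)@(7, 13): e=[28,-28,56] → ·
    (4,6)@(9, 13): e=[20,-8,44] → ·
    (5,6)@(11, 13): e=[12,12,32] → █
    (6,6)@(13, 13): e=[4,32,20] → █
    (7,6)@(15, 13): e=[-4,52,8] → ·
  covered (7 px):
    · · · · · · · · ·
    · · · · · · · · ·
    · · · · · · · · ·
    · · · · · · · · ·
    · · █ · · · · · ·
    · · · █ █ █ · · ·
    · · · · · █ █ · ·
    · · · · · · █ · ·
    · · · · · · · · ·
T2:
  2·area = 100  (B↔C swapped to make it positive)
  edge (8, 12)→(3, 0): d=(-5,-12) top-left  bias=+0
  edge (3, 0)→(18, 16): d=(15,16) right/bottom  bias=-1
  edge (18, 16)→(8, 12): d=(-10,-4) top-left  bias=+0
    (2,1)@(5, 3): e=[9,13,78] → █
    (3,1)@(7, 3): e=[33,-19,86] → ·
    (2,2)@(5, 5): e=[-1,43,58] → ·
    (3,2)@(7, 5): e=[23,11,66] → █
    (4,2)@(9, 5): e=[47,-21,74] → ·
    (3,3)@(7, 7): e=[13,41,46] → █
    (4,3)@(9, 7): e=[37,9,54] → █
    (5,3)@(11, 7): e=[61,-23,62] → ·
    (3,4)@(7, 9): e=[3,71,26] → █
    (5,4)@(11, 9): e=[51,7,42] → █
    (6,4)@(13, 9): e=[75,-25,50] → ·
    (3,5)@(7, 11): e=[-7,101,6] → ·
  covered (14 px):
    · · · · · · · · ·
    · · █ · · · · · ·
    · · · █ · · · · ·
    · · · █ █ · · · ·
    · · · █ █ █ · · ·
    · · · · █ █ █ · ·
    · · · · · █ █ █ ·
    · · · · · · · · █
    · · · · · · · · ·
T3:
  2·area = 130  (B↔C swapped to make it positive)
  edge (0, 16)→(2, 4): d=(2,-12) top-left  bias=+0
  edge (2, 4)→(12, 9): d=(10,5) right/bottom  bias=-1
  edge (12, 9)→(0, 16): d=(-12,7) right/bottom  bias=-1
    (1,2)@(3, 5): e=[14,5,111] → █
    (2,2)@(5, 5): e=[38,-5,97] → ·
    (1,3)@(3, 7): e=[18,25,87] → █
    (2,3)@(5, 7): e=[42,15,73] → █
    (3,3)@(7, 7): e=[66,5,59] → █
    (4,3)@(9, 7): e=[90,-5,45] → ·
    (1,4)@(3, 9): e=[22,45,63] → █
    (4,4)@(9, 9): e=[94,15,21] → █
    (5,4)@(11, 9): e=[118,5,7] → █
    (6,4)@(13, 9): e=[142,-5,-7] → ·
    (0,5)@(1, 11): e=[2,75,53] → █
    (4,5)@(9, 11): e=[98,35,-3] → ·
  covered (17 px):
    · · · · · · · · ·
    · · · · · · · · ·
    · █ · · · · · · ·
    · █ █ █ · · · · ·
    · █ █ █ █ █ · · ·
    █ █ █ █ · · · · ·
    █ █ █ · · · · · ·
    █ · · · · · · · ·
    · · · · · · · · ·
T4:
  2·area = 40  (B↔C swapped to make it positive)
  edge (16, 12)→(10, 2): d=(-6,-10) top-left  bias=+0
  edge (10, 2)→(17, 7): d=(7,5) right/bottom  bias=-1
  edge (17, 7)→(16, 12): d=(-1,5) right/bottom  bias=-1
    (5,1)@(11, 3): e=[4,2,34] → █
    (6,1)@(13, 3): e=[24,-8,24] → ·
    (5,2)@(11, 5): e=[-8,16,32] → ·
    (6,2)@(13, 5): e=[12,6,22] → █
    (7,2)@(15, 5): e=[32,-4,12] → ·
    (6,3)@(13, 7): e=[0,20,20] → █  [on edge]
    (7,3)@(15, 7): e=[20,10,10] → █
    (8,3)@(17, 7): e=[40,0,0] → ·  [on edge]
    (6,4)@(13, 9): e=[-12,34,18] → ·
    (7,4)@(15, 9): e=[8,24,8] → █
    (8,4)@(17, 9): e=[28,14,-2] → ·
    (7,5)@(15, 11): e=[-4,38,6] → ·
    (7,8)@(15, 17): e=[-40,80,0] → ·  [on edge]
  covered (5 px):
    · · · · · · · · ·
    · · · · · █ · · ·
    · · · · · · █ · ·
    · · · · · · █ █ ·
    · · · · · · · █ ·
    · · · · · · · · ·
    · · · · · · · · ·
    · · · · · · · · ·
    · · · · · · · · ·

Answer: [12,32,12]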